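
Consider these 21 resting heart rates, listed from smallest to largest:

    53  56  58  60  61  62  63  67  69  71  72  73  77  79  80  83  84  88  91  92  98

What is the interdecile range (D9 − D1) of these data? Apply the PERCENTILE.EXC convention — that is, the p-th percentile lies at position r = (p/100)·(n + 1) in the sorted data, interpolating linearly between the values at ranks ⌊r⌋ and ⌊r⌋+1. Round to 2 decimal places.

35.40

n = 21.
P10: r = 2.2; ranks 2–3 are 56, 58; interpolating gives 56.4.
P90: r = 19.8; ranks 19–20 are 91, 92; interpolating gives 91.8.
Difference: 91.8 − 56.4 = 35.4.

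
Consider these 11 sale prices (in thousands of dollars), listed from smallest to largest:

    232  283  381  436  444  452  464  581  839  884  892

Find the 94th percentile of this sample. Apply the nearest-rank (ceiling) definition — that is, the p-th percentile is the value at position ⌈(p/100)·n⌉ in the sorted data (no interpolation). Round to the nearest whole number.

892

n = 11.
Position = ⌈94/100 · 11⌉ = ⌈10.34⌉ = 11.
The value at rank 11 is 892.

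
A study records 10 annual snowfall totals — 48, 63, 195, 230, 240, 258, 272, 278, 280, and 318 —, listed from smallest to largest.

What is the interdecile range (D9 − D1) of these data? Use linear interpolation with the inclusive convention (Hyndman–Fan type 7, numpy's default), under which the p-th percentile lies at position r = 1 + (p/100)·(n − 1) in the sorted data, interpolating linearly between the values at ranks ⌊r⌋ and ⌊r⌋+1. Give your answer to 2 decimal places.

n = 10.
P10: r = 1.9; ranks 1–2 are 48, 63; interpolating gives 61.5.
P90: r = 9.1; ranks 9–10 are 280, 318; interpolating gives 283.8.
Difference: 283.8 − 61.5 = 222.3.

222.30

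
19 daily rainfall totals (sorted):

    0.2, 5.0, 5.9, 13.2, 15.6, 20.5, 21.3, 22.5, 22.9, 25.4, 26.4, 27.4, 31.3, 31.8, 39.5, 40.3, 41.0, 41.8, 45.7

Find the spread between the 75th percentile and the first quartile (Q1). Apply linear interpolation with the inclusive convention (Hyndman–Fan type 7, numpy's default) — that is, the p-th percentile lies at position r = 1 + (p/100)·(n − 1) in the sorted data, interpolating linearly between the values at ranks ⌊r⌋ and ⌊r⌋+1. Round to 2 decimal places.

n = 19.
P25: r = 5.5; ranks 5–6 are 15.6, 20.5; interpolating gives 18.05.
P75: r = 14.5; ranks 14–15 are 31.8, 39.5; interpolating gives 35.65.
Difference: 35.65 − 18.05 = 17.6.

17.60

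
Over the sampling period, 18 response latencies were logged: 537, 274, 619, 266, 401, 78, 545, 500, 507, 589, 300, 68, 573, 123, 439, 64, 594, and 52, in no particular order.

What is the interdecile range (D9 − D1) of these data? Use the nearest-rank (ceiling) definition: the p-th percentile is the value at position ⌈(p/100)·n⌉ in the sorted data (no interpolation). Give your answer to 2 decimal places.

530.00

Sorted: 52, 64, 68, 78, 123, 266, 274, 300, 401, 439, 500, 507, 537, 545, 573, 589, 594, 619.
n = 18.
P10: rank ⌈10/100·18⌉ = 2 → 64.
P90: rank ⌈90/100·18⌉ = 17 → 594.
Difference: 594 − 64 = 530.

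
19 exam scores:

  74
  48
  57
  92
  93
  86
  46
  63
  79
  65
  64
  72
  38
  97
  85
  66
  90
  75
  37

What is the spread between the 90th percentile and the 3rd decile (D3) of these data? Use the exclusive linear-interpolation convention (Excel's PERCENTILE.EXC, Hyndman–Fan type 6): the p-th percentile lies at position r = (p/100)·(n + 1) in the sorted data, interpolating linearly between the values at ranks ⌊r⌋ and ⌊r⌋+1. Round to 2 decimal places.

30.00

Sorted: 37, 38, 46, 48, 57, 63, 64, 65, 66, 72, 74, 75, 79, 85, 86, 90, 92, 93, 97.
n = 19.
P30: r = 6 (integer) → 63.
P90: r = 18 (integer) → 93.
Difference: 93 − 63 = 30.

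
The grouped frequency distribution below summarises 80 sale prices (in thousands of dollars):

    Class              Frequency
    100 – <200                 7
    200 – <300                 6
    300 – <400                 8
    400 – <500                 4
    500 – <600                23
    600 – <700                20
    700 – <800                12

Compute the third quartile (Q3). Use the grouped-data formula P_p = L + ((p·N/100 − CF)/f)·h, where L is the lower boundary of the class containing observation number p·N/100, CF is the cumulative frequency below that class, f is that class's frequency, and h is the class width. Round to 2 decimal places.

N = 80; target position k = 75/100 · 80 = 60.
Cumulative frequencies: 7, 13, 21, 25, 48, 68, 80.
Observation 60 falls in the class 600 – <700.
L = 600, CF = 48, f = 20, h = 100.
P75 = 600 + ((60 − 48)/20)·100 = 600 + 60 = 660.

660.00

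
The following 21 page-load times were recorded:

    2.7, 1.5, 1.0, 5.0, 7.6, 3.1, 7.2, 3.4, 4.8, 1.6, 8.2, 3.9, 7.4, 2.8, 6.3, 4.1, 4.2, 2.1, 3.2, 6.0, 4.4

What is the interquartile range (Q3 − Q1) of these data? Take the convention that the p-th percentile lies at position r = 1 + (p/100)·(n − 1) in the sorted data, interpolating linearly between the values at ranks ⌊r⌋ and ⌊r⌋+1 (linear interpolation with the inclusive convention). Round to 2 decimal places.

3.20

Sorted: 1.0, 1.5, 1.6, 2.1, 2.7, 2.8, 3.1, 3.2, 3.4, 3.9, 4.1, 4.2, 4.4, 4.8, 5.0, 6.0, 6.3, 7.2, 7.4, 7.6, 8.2.
n = 21.
P25: r = 6 (integer) → 2.8.
P75: r = 16 (integer) → 6.
Difference: 6 − 2.8 = 3.2.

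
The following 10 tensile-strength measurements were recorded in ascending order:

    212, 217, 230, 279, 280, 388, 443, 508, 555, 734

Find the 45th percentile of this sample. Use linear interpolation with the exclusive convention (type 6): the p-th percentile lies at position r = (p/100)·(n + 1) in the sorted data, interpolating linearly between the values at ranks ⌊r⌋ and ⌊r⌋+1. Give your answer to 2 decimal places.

279.95

n = 10.
r = (45/100)·(10 + 1) = 4.95.
Rank 4 is 279 and rank 5 is 280.
Interpolate: 279 + 0.95·(280 − 279) = 279 + 0.95·1 = 279.95.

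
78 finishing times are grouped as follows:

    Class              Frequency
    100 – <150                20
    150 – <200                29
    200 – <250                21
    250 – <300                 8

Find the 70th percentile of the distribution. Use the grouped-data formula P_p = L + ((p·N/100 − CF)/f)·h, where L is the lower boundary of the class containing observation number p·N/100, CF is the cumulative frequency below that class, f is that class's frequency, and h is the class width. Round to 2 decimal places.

N = 78; target position k = 70/100 · 78 = 54.6.
Cumulative frequencies: 20, 49, 70, 78.
Observation 54.6 falls in the class 200 – <250.
L = 200, CF = 49, f = 21, h = 50.
P70 = 200 + ((54.6 − 49)/21)·50 = 200 + 13.3333 = 213.333.

213.33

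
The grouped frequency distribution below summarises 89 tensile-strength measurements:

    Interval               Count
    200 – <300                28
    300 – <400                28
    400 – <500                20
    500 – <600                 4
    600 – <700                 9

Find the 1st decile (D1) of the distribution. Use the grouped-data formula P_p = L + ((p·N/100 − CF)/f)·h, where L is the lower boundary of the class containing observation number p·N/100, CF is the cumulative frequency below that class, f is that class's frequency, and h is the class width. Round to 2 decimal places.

N = 89; target position k = 10/100 · 89 = 8.9.
Cumulative frequencies: 28, 56, 76, 80, 89.
Observation 8.9 falls in the class 200 – <300.
L = 200, CF = 0, f = 28, h = 100.
P10 = 200 + ((8.9 − 0)/28)·100 = 200 + 31.7857 = 231.786.

231.79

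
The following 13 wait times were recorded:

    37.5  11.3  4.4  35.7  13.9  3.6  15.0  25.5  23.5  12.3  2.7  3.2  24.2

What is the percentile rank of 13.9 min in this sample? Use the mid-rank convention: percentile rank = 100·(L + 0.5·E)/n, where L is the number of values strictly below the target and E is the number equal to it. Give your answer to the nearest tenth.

50.0

Sorted: 2.7, 3.2, 3.6, 4.4, 11.3, 12.3, 13.9, 15.0, 23.5, 24.2, 25.5, 35.7, 37.5.
Count below 13.9: L = 6; count equal: E = 1; n = 13.
Percentile rank = 100·(6 + 0.5·1)/13 = 100·6.5/13 = 50.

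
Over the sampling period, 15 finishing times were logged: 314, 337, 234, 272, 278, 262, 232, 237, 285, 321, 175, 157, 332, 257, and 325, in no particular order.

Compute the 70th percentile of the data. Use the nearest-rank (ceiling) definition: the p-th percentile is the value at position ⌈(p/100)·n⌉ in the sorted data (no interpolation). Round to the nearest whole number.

Sorted: 157, 175, 232, 234, 237, 257, 262, 272, 278, 285, 314, 321, 325, 332, 337.
n = 15.
Position = ⌈70/100 · 15⌉ = ⌈10.5⌉ = 11.
The value at rank 11 is 314.

314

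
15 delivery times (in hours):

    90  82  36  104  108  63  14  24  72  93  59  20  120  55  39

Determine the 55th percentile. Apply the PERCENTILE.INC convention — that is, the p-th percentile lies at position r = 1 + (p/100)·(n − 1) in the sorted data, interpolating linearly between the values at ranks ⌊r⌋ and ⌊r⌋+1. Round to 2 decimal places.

Sorted: 14, 20, 24, 36, 39, 55, 59, 63, 72, 82, 90, 93, 104, 108, 120.
n = 15.
r = 1 + (55/100)·(15 − 1) = 1 + 7.7 = 8.7.
Rank 8 is 63 and rank 9 is 72.
Interpolate: 63 + 0.7·(72 − 63) = 63 + 0.7·9 = 69.3.

69.30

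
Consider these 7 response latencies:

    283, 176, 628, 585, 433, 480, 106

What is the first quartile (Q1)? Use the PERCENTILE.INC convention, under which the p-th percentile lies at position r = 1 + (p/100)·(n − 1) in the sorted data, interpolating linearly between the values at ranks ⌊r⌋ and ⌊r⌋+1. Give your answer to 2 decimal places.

Sorted: 106, 176, 283, 433, 480, 585, 628.
n = 7.
r = 1 + (25/100)·(7 − 1) = 1 + 1.5 = 2.5.
Rank 2 is 176 and rank 3 is 283.
Interpolate: 176 + 0.5·(283 − 176) = 176 + 0.5·107 = 229.5.

229.50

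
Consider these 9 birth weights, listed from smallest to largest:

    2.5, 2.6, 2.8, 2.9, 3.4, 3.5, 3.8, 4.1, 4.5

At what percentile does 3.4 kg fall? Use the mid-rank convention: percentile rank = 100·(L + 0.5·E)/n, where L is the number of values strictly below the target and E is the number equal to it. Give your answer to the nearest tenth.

50.0

Count below 3.4: L = 4; count equal: E = 1; n = 9.
Percentile rank = 100·(4 + 0.5·1)/9 = 100·4.5/9 = 50.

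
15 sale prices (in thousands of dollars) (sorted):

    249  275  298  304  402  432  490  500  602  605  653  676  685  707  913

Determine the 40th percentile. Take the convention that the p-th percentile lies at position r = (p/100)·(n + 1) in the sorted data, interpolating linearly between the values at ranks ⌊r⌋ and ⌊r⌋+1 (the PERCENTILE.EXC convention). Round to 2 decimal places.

n = 15.
r = (40/100)·(15 + 1) = 6.4.
Rank 6 is 432 and rank 7 is 490.
Interpolate: 432 + 0.4·(490 − 432) = 432 + 0.4·58 = 455.2.

455.20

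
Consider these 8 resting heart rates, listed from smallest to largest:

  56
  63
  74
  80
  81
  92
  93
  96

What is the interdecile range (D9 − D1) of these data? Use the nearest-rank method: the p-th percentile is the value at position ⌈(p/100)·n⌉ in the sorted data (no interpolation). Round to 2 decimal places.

n = 8.
P10: rank ⌈10/100·8⌉ = 1 → 56.
P90: rank ⌈90/100·8⌉ = 8 → 96.
Difference: 96 − 56 = 40.

40.00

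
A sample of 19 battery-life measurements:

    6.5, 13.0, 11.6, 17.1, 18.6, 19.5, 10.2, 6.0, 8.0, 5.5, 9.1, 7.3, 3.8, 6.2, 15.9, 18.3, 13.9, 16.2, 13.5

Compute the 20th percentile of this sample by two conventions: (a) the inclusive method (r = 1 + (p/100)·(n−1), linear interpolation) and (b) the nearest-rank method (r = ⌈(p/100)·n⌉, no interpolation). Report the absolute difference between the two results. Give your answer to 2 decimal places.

Sorted: 3.8, 5.5, 6.0, 6.2, 6.5, 7.3, 8.0, 9.1, 10.2, 11.6, 13.0, 13.5, 13.9, 15.9, 16.2, 17.1, 18.3, 18.6, 19.5.
n = 19.
(a) r = 4.6; between ranks 4 (6.2) and 5 (6.5): 6.38.
(b) the nearest-rank method: rank 4 → 6.2.
|6.38 − 6.2| = 0.18.

0.18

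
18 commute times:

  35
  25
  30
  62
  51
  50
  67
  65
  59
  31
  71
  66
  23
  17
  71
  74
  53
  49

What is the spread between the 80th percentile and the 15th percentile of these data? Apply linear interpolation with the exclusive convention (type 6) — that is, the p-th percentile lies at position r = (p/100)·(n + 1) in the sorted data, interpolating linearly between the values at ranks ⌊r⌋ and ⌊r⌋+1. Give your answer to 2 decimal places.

43.10

Sorted: 17, 23, 25, 30, 31, 35, 49, 50, 51, 53, 59, 62, 65, 66, 67, 71, 71, 74.
n = 18.
P15: r = 2.85; ranks 2–3 are 23, 25; interpolating gives 24.7.
P80: r = 15.2; ranks 15–16 are 67, 71; interpolating gives 67.8.
Difference: 67.8 − 24.7 = 43.1.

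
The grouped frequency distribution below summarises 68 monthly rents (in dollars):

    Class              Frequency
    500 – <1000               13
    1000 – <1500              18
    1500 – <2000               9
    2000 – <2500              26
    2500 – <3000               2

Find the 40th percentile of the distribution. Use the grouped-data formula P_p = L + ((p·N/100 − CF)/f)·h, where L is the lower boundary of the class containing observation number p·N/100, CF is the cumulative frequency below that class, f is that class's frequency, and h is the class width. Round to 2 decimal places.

N = 68; target position k = 40/100 · 68 = 27.2.
Cumulative frequencies: 13, 31, 40, 66, 68.
Observation 27.2 falls in the class 1000 – <1500.
L = 1000, CF = 13, f = 18, h = 500.
P40 = 1000 + ((27.2 − 13)/18)·500 = 1000 + 394.444 = 1394.44.

1394.44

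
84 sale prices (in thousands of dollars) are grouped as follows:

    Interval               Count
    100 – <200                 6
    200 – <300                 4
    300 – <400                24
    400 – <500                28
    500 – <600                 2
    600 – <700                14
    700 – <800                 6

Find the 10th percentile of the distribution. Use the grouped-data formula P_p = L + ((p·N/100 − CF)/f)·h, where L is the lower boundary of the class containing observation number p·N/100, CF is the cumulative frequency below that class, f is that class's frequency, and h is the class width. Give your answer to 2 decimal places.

N = 84; target position k = 10/100 · 84 = 8.4.
Cumulative frequencies: 6, 10, 34, 62, 64, 78, 84.
Observation 8.4 falls in the class 200 – <300.
L = 200, CF = 6, f = 4, h = 100.
P10 = 200 + ((8.4 − 6)/4)·100 = 200 + 60 = 260.

260.00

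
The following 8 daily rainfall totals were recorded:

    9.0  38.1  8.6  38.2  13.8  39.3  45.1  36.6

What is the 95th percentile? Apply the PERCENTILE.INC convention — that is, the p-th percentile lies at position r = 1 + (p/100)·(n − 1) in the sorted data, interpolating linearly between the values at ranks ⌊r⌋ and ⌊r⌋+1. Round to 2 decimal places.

Sorted: 8.6, 9.0, 13.8, 36.6, 38.1, 38.2, 39.3, 45.1.
n = 8.
r = 1 + (95/100)·(8 − 1) = 1 + 6.65 = 7.65.
Rank 7 is 39.3 and rank 8 is 45.1.
Interpolate: 39.3 + 0.65·(45.1 − 39.3) = 39.3 + 0.65·5.8 = 43.07.

43.07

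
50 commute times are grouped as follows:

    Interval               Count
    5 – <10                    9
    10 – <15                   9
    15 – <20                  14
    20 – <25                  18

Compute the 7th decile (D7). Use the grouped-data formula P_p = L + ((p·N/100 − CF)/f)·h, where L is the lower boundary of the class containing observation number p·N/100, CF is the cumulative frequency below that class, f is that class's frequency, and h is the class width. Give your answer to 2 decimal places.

20.83

N = 50; target position k = 70/100 · 50 = 35.
Cumulative frequencies: 9, 18, 32, 50.
Observation 35 falls in the class 20 – <25.
L = 20, CF = 32, f = 18, h = 5.
P70 = 20 + ((35 − 32)/18)·5 = 20 + 0.833333 = 20.8333.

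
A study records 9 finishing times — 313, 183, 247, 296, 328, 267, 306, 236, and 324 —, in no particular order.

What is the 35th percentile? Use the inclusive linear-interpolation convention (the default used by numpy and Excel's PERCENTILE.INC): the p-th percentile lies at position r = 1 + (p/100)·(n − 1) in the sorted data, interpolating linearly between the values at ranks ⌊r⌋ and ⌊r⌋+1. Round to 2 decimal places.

Sorted: 183, 236, 247, 267, 296, 306, 313, 324, 328.
n = 9.
r = 1 + (35/100)·(9 − 1) = 1 + 2.8 = 3.8.
Rank 3 is 247 and rank 4 is 267.
Interpolate: 247 + 0.8·(267 − 247) = 247 + 0.8·20 = 263.

263.00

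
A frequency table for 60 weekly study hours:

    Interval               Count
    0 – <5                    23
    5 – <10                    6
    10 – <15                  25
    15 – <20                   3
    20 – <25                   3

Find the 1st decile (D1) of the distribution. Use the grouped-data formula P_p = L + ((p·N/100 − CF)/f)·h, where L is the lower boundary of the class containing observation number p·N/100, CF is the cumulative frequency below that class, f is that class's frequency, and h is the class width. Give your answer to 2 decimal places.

1.30

N = 60; target position k = 10/100 · 60 = 6.
Cumulative frequencies: 23, 29, 54, 57, 60.
Observation 6 falls in the class 0 – <5.
L = 0, CF = 0, f = 23, h = 5.
P10 = 0 + ((6 − 0)/23)·5 = 0 + 1.30435 = 1.30435.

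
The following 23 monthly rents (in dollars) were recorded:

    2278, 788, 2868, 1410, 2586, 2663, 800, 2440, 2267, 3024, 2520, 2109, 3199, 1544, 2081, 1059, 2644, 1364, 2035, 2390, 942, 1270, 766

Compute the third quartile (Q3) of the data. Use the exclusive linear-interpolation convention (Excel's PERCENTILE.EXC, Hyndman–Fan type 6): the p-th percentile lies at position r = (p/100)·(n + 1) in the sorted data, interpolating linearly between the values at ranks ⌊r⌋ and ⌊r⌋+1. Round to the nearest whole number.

2586

Sorted: 766, 788, 800, 942, 1059, 1270, 1364, 1410, 1544, 2035, 2081, 2109, 2267, 2278, 2390, 2440, 2520, 2586, 2644, 2663, 2868, 3024, 3199.
n = 23.
r = (75/100)·(23 + 1) = 18.
r is an integer, so P75 is the value at rank 18: 2586.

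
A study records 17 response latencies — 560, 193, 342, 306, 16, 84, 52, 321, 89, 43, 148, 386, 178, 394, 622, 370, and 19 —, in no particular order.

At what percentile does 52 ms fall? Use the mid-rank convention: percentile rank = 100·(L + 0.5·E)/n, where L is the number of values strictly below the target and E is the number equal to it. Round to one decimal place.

20.6

Sorted: 16, 19, 43, 52, 84, 89, 148, 178, 193, 306, 321, 342, 370, 386, 394, 560, 622.
Count below 52: L = 3; count equal: E = 1; n = 17.
Percentile rank = 100·(3 + 0.5·1)/17 = 100·3.5/17 = 20.59.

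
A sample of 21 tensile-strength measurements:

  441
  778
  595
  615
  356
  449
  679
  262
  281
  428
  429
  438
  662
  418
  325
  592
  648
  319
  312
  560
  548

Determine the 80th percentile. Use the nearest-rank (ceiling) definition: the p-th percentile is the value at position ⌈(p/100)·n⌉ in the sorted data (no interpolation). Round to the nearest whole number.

Sorted: 262, 281, 312, 319, 325, 356, 418, 428, 429, 438, 441, 449, 548, 560, 592, 595, 615, 648, 662, 679, 778.
n = 21.
Position = ⌈80/100 · 21⌉ = ⌈16.8⌉ = 17.
The value at rank 17 is 615.

615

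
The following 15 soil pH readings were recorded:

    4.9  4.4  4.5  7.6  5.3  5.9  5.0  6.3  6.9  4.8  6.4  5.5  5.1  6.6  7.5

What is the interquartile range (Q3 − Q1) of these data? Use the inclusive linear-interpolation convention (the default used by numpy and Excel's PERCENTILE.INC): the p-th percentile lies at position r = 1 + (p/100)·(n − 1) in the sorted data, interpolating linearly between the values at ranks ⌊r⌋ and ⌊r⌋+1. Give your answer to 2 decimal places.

Sorted: 4.4, 4.5, 4.8, 4.9, 5.0, 5.1, 5.3, 5.5, 5.9, 6.3, 6.4, 6.6, 6.9, 7.5, 7.6.
n = 15.
P25: r = 4.5; ranks 4–5 are 4.9, 5.0; interpolating gives 4.95.
P75: r = 11.5; ranks 11–12 are 6.4, 6.6; interpolating gives 6.5.
Difference: 6.5 − 4.95 = 1.55.

1.55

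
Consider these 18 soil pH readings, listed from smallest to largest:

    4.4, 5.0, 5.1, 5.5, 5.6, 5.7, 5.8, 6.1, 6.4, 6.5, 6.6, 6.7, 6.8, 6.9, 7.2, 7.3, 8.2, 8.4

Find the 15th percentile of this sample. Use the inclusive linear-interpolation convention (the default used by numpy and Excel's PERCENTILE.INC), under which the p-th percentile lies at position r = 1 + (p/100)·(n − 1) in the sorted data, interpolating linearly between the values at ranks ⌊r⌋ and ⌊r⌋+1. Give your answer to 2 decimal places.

5.32

n = 18.
r = 1 + (15/100)·(18 − 1) = 1 + 2.55 = 3.55.
Rank 3 is 5.1 and rank 4 is 5.5.
Interpolate: 5.1 + 0.55·(5.5 − 5.1) = 5.1 + 0.55·0.4 = 5.32.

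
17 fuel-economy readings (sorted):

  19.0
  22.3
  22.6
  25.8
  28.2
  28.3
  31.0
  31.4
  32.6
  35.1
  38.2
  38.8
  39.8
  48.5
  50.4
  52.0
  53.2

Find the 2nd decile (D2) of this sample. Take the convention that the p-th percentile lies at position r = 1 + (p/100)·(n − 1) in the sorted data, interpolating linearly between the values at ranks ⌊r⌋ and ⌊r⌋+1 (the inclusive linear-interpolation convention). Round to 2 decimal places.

n = 17.
r = 1 + (20/100)·(17 − 1) = 1 + 3.2 = 4.2.
Rank 4 is 25.8 and rank 5 is 28.2.
Interpolate: 25.8 + 0.2·(28.2 − 25.8) = 25.8 + 0.2·2.4 = 26.28.

26.28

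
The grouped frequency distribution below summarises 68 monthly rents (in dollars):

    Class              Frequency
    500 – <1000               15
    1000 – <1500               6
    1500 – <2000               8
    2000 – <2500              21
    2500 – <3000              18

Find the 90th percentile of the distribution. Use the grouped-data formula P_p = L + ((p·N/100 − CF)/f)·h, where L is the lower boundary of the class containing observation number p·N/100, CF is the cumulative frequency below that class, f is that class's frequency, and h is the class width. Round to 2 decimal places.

N = 68; target position k = 90/100 · 68 = 61.2.
Cumulative frequencies: 15, 21, 29, 50, 68.
Observation 61.2 falls in the class 2500 – <3000.
L = 2500, CF = 50, f = 18, h = 500.
P90 = 2500 + ((61.2 − 50)/18)·500 = 2500 + 311.111 = 2811.11.

2811.11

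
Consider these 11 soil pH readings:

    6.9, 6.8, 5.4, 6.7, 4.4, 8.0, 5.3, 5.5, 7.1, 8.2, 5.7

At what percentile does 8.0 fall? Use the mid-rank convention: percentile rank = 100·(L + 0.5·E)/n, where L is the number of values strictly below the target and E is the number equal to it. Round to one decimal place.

Sorted: 4.4, 5.3, 5.4, 5.5, 5.7, 6.7, 6.8, 6.9, 7.1, 8.0, 8.2.
Count below 8.0: L = 9; count equal: E = 1; n = 11.
Percentile rank = 100·(9 + 0.5·1)/11 = 100·9.5/11 = 86.36.

86.4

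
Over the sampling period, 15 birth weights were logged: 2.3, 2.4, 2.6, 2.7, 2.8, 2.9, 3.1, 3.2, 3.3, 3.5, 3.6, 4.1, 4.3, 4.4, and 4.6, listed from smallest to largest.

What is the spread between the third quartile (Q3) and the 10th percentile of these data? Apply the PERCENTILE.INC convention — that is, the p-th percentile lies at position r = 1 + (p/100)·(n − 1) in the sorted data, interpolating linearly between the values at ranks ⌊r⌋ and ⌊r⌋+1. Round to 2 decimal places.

n = 15.
P10: r = 2.4; ranks 2–3 are 2.4, 2.6; interpolating gives 2.48.
P75: r = 11.5; ranks 11–12 are 3.6, 4.1; interpolating gives 3.85.
Difference: 3.85 − 2.48 = 1.37.

1.37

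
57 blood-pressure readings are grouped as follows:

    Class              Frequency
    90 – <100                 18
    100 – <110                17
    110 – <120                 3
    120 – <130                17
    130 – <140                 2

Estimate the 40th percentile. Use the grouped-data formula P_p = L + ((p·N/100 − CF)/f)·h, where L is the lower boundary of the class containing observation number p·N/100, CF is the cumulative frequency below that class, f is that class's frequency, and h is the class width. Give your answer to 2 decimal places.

N = 57; target position k = 40/100 · 57 = 22.8.
Cumulative frequencies: 18, 35, 38, 55, 57.
Observation 22.8 falls in the class 100 – <110.
L = 100, CF = 18, f = 17, h = 10.
P40 = 100 + ((22.8 − 18)/17)·10 = 100 + 2.82353 = 102.824.

102.82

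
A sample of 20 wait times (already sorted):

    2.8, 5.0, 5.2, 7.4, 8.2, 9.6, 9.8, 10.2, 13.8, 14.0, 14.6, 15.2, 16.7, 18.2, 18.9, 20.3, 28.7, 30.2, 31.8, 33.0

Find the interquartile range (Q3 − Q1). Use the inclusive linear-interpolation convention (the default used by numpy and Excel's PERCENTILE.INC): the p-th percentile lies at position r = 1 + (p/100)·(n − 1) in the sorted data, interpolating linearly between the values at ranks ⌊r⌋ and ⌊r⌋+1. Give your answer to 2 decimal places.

10.00

n = 20.
P25: r = 5.75; ranks 5–6 are 8.2, 9.6; interpolating gives 9.25.
P75: r = 15.25; ranks 15–16 are 18.9, 20.3; interpolating gives 19.25.
Difference: 19.25 − 9.25 = 10.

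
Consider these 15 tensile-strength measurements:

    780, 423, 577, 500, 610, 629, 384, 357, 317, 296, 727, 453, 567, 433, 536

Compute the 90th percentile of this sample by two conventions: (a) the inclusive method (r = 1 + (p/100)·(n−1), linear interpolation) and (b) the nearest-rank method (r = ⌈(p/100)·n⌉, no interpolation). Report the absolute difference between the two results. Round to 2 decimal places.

Sorted: 296, 317, 357, 384, 423, 433, 453, 500, 536, 567, 577, 610, 629, 727, 780.
n = 15.
(a) r = 13.6; between ranks 13 (629) and 14 (727): 687.8.
(b) the nearest-rank method: rank 14 → 727.
|687.8 − 727| = 39.2.

39.20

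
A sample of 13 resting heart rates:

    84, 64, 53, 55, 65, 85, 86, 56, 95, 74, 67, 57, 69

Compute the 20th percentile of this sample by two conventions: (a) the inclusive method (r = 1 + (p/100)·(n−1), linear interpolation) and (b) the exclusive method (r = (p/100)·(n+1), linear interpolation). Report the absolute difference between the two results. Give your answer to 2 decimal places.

0.60

Sorted: 53, 55, 56, 57, 64, 65, 67, 69, 74, 84, 85, 86, 95.
n = 13.
(a) r = 3.4; between ranks 3 (56) and 4 (57): 56.4.
(b) r = 2.8; between ranks 2 (55) and 3 (56): 55.8.
|56.4 − 55.8| = 0.6.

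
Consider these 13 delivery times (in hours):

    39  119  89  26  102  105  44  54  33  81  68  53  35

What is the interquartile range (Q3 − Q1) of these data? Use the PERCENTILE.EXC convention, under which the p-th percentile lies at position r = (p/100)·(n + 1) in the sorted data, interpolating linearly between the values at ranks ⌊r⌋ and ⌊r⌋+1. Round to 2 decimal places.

58.50

Sorted: 26, 33, 35, 39, 44, 53, 54, 68, 81, 89, 102, 105, 119.
n = 13.
P25: r = 3.5; ranks 3–4 are 35, 39; interpolating gives 37.
P75: r = 10.5; ranks 10–11 are 89, 102; interpolating gives 95.5.
Difference: 95.5 − 37 = 58.5.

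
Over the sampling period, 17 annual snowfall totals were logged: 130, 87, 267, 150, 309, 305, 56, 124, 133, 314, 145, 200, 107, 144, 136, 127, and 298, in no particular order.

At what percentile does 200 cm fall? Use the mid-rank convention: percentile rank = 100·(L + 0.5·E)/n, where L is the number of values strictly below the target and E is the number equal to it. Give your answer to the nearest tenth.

Sorted: 56, 87, 107, 124, 127, 130, 133, 136, 144, 145, 150, 200, 267, 298, 305, 309, 314.
Count below 200: L = 11; count equal: E = 1; n = 17.
Percentile rank = 100·(11 + 0.5·1)/17 = 100·11.5/17 = 67.65.

67.6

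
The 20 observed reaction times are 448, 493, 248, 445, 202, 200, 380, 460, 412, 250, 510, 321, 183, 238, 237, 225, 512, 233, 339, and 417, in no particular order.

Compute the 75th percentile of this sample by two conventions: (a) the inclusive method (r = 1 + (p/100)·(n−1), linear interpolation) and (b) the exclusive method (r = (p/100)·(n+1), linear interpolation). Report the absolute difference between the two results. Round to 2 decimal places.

1.50

Sorted: 183, 200, 202, 225, 233, 237, 238, 248, 250, 321, 339, 380, 412, 417, 445, 448, 460, 493, 510, 512.
n = 20.
(a) r = 15.25; between ranks 15 (445) and 16 (448): 445.75.
(b) r = 15.75; between ranks 15 (445) and 16 (448): 447.25.
|445.75 − 447.25| = 1.5.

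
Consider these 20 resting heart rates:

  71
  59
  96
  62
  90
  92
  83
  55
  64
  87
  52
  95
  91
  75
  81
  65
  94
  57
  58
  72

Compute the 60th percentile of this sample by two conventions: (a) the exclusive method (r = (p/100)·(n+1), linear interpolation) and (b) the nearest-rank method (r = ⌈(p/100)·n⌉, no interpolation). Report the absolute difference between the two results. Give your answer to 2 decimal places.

1.20

Sorted: 52, 55, 57, 58, 59, 62, 64, 65, 71, 72, 75, 81, 83, 87, 90, 91, 92, 94, 95, 96.
n = 20.
(a) r = 12.6; between ranks 12 (81) and 13 (83): 82.2.
(b) the nearest-rank method: rank 12 → 81.
|82.2 − 81| = 1.2.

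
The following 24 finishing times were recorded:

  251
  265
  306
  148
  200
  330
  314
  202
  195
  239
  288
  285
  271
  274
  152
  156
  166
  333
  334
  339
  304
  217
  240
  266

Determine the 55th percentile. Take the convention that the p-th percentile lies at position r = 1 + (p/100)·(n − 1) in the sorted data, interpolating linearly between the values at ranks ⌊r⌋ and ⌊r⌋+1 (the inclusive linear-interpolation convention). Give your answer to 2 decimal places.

Sorted: 148, 152, 156, 166, 195, 200, 202, 217, 239, 240, 251, 265, 266, 271, 274, 285, 288, 304, 306, 314, 330, 333, 334, 339.
n = 24.
r = 1 + (55/100)·(24 − 1) = 1 + 12.65 = 13.65.
Rank 13 is 266 and rank 14 is 271.
Interpolate: 266 + 0.65·(271 − 266) = 266 + 0.65·5 = 269.25.

269.25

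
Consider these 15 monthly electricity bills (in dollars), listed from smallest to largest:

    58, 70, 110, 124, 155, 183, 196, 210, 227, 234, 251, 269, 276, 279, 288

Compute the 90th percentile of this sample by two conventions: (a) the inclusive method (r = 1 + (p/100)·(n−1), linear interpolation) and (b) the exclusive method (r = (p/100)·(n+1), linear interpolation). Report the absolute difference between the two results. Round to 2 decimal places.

n = 15.
(a) r = 13.6; between ranks 13 (276) and 14 (279): 277.8.
(b) r = 14.4; between ranks 14 (279) and 15 (288): 282.6.
|277.8 − 282.6| = 4.8.

4.80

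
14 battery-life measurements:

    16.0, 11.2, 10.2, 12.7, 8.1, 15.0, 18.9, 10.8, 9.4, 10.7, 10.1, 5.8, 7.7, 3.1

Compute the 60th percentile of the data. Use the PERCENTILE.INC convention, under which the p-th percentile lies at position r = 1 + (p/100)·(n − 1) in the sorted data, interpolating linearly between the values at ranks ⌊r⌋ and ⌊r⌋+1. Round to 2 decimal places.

10.78

Sorted: 3.1, 5.8, 7.7, 8.1, 9.4, 10.1, 10.2, 10.7, 10.8, 11.2, 12.7, 15.0, 16.0, 18.9.
n = 14.
r = 1 + (60/100)·(14 − 1) = 1 + 7.8 = 8.8.
Rank 8 is 10.7 and rank 9 is 10.8.
Interpolate: 10.7 + 0.8·(10.8 − 10.7) = 10.7 + 0.8·0.1 = 10.78.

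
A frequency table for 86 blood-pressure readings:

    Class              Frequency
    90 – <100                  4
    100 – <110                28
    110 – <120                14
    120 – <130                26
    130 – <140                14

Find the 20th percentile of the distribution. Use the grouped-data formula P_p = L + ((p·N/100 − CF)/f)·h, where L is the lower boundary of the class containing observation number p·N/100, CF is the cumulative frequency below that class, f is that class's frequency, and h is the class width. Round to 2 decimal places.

104.71

N = 86; target position k = 20/100 · 86 = 17.2.
Cumulative frequencies: 4, 32, 46, 72, 86.
Observation 17.2 falls in the class 100 – <110.
L = 100, CF = 4, f = 28, h = 10.
P20 = 100 + ((17.2 − 4)/28)·10 = 100 + 4.71429 = 104.714.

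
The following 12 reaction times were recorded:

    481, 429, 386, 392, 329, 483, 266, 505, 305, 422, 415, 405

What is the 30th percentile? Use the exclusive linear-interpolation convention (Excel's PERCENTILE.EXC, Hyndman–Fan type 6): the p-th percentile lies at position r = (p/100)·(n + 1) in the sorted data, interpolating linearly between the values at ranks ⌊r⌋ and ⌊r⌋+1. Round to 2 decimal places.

380.30

Sorted: 266, 305, 329, 386, 392, 405, 415, 422, 429, 481, 483, 505.
n = 12.
r = (30/100)·(12 + 1) = 3.9.
Rank 3 is 329 and rank 4 is 386.
Interpolate: 329 + 0.9·(386 − 329) = 329 + 0.9·57 = 380.3.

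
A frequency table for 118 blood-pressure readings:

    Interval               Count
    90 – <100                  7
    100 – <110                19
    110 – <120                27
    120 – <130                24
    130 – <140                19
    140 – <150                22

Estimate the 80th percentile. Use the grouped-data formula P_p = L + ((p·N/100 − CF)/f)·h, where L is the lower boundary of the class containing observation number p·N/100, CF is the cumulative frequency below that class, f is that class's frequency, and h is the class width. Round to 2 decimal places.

139.16

N = 118; target position k = 80/100 · 118 = 94.4.
Cumulative frequencies: 7, 26, 53, 77, 96, 118.
Observation 94.4 falls in the class 130 – <140.
L = 130, CF = 77, f = 19, h = 10.
P80 = 130 + ((94.4 − 77)/19)·10 = 130 + 9.15789 = 139.158.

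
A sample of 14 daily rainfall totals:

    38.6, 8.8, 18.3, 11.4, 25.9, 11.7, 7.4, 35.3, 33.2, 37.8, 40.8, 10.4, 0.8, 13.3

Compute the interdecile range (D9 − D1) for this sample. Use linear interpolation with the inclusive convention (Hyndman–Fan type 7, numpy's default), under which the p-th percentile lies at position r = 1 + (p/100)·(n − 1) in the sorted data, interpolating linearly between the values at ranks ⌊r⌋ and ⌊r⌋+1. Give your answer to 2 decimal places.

30.54

Sorted: 0.8, 7.4, 8.8, 10.4, 11.4, 11.7, 13.3, 18.3, 25.9, 33.2, 35.3, 37.8, 38.6, 40.8.
n = 14.
P10: r = 2.3; ranks 2–3 are 7.4, 8.8; interpolating gives 7.82.
P90: r = 12.7; ranks 12–13 are 37.8, 38.6; interpolating gives 38.36.
Difference: 38.36 − 7.82 = 30.54.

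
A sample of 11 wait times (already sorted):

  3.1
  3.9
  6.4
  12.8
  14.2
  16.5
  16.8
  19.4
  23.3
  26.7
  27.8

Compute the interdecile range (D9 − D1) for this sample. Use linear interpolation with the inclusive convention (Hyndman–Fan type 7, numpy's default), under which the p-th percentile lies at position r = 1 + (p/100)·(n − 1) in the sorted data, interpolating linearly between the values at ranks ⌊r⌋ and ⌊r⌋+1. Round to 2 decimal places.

22.80

n = 11.
P10: r = 2 (integer) → 3.9.
P90: r = 10 (integer) → 26.7.
Difference: 26.7 − 3.9 = 22.8.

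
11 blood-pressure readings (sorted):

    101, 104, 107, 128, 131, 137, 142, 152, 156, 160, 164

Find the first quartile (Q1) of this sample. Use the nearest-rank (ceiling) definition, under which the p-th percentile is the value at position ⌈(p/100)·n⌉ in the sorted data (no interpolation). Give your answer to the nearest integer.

n = 11.
Position = ⌈25/100 · 11⌉ = ⌈2.75⌉ = 3.
The value at rank 3 is 107.

107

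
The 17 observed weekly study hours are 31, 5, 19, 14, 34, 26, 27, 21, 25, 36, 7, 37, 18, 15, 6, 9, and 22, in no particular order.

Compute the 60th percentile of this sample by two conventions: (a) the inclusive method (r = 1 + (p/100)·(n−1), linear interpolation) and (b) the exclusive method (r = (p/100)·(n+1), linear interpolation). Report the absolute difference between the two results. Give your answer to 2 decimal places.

Sorted: 5, 6, 7, 9, 14, 15, 18, 19, 21, 22, 25, 26, 27, 31, 34, 36, 37.
n = 17.
(a) r = 10.6; between ranks 10 (22) and 11 (25): 23.8.
(b) r = 10.8; between ranks 10 (22) and 11 (25): 24.4.
|23.8 − 24.4| = 0.6.

0.60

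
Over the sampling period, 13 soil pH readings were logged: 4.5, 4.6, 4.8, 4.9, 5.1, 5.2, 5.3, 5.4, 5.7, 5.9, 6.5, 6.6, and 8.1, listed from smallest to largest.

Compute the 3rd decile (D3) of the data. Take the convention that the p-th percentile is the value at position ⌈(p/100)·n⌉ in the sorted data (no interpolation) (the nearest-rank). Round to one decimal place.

n = 13.
Position = ⌈30/100 · 13⌉ = ⌈3.9⌉ = 4.
The value at rank 4 is 4.9.

4.9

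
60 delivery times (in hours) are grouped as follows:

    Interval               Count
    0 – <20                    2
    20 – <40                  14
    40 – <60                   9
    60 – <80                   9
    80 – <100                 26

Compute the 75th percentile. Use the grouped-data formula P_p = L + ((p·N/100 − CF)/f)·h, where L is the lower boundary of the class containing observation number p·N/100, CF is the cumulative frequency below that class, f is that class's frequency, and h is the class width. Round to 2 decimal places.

88.46

N = 60; target position k = 75/100 · 60 = 45.
Cumulative frequencies: 2, 16, 25, 34, 60.
Observation 45 falls in the class 80 – <100.
L = 80, CF = 34, f = 26, h = 20.
P75 = 80 + ((45 − 34)/26)·20 = 80 + 8.46154 = 88.4615.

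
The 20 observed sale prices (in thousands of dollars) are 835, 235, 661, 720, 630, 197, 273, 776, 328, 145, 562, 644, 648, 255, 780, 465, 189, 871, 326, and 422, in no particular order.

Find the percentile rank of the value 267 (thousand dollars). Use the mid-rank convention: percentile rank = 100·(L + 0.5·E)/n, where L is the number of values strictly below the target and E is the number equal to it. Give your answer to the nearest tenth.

25.0

Sorted: 145, 189, 197, 235, 255, 273, 326, 328, 422, 465, 562, 630, 644, 648, 661, 720, 776, 780, 835, 871.
Count below 267: L = 5; count equal: E = 0; n = 20.
Percentile rank = 100·(5 + 0.5·0)/20 = 100·5/20 = 25.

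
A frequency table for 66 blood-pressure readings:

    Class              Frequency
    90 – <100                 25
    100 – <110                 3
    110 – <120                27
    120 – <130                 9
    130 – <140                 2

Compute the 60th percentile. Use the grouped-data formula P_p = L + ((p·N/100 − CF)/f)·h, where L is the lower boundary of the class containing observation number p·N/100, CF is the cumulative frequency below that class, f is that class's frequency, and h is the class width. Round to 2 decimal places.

114.30

N = 66; target position k = 60/100 · 66 = 39.6.
Cumulative frequencies: 25, 28, 55, 64, 66.
Observation 39.6 falls in the class 110 – <120.
L = 110, CF = 28, f = 27, h = 10.
P60 = 110 + ((39.6 − 28)/27)·10 = 110 + 4.2963 = 114.296.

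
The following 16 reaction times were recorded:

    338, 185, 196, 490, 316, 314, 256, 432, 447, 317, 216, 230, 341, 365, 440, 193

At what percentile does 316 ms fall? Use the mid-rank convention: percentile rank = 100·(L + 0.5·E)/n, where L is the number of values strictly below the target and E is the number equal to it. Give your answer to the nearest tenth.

46.9

Sorted: 185, 193, 196, 216, 230, 256, 314, 316, 317, 338, 341, 365, 432, 440, 447, 490.
Count below 316: L = 7; count equal: E = 1; n = 16.
Percentile rank = 100·(7 + 0.5·1)/16 = 100·7.5/16 = 46.88.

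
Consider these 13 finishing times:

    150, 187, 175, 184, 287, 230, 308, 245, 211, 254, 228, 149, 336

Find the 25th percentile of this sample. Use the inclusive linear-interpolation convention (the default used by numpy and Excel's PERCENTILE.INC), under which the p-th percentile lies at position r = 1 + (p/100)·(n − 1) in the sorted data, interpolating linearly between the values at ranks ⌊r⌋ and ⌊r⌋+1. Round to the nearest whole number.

184

Sorted: 149, 150, 175, 184, 187, 211, 228, 230, 245, 254, 287, 308, 336.
n = 13.
r = 1 + (25/100)·(13 − 1) = 1 + 3 = 4.
r is an integer, so P25 is the value at rank 4: 184.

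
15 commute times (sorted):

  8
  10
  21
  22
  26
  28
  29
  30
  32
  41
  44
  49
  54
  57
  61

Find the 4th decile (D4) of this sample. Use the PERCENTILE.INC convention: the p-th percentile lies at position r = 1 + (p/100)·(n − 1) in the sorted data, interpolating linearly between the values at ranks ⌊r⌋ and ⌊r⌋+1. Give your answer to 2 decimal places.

28.60

n = 15.
r = 1 + (40/100)·(15 − 1) = 1 + 5.6 = 6.6.
Rank 6 is 28 and rank 7 is 29.
Interpolate: 28 + 0.6·(29 − 28) = 28 + 0.6·1 = 28.6.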